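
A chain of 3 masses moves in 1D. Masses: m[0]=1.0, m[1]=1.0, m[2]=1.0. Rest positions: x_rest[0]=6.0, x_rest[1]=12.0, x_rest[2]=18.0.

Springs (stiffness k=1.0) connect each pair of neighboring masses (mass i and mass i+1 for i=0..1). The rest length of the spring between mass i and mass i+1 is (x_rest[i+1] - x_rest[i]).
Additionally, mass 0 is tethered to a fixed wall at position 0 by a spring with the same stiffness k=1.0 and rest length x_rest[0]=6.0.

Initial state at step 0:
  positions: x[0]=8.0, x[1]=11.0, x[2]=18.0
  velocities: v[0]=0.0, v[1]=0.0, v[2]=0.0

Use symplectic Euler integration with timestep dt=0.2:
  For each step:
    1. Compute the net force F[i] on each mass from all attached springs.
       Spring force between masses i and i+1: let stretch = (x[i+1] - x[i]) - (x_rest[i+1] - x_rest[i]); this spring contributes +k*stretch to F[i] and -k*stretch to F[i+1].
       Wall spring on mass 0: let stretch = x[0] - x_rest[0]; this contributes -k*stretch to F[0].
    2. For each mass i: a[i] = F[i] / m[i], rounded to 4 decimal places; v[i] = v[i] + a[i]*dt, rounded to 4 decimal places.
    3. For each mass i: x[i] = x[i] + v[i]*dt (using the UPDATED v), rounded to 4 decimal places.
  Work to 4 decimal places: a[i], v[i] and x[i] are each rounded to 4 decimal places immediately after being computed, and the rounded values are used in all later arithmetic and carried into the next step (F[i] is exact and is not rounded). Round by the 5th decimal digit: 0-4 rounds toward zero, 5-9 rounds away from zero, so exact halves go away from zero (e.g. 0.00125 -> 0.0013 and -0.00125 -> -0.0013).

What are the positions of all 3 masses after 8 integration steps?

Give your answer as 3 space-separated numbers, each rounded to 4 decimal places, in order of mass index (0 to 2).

Step 0: x=[8.0000 11.0000 18.0000] v=[0.0000 0.0000 0.0000]
Step 1: x=[7.8000 11.1600 17.9600] v=[-1.0000 0.8000 -0.2000]
Step 2: x=[7.4224 11.4576 17.8880] v=[-1.8880 1.4880 -0.3600]
Step 3: x=[6.9093 11.8510 17.7988] v=[-2.5654 1.9670 -0.4461]
Step 4: x=[6.3175 12.2846 17.7117] v=[-2.9589 2.1682 -0.4357]
Step 5: x=[5.7117 12.6966 17.6475] v=[-3.0290 2.0602 -0.3211]
Step 6: x=[5.1568 13.0273 17.6252] v=[-2.7744 1.6534 -0.1113]
Step 7: x=[4.7105 13.2271 17.6590] v=[-2.2317 0.9989 0.1691]
Step 8: x=[4.4164 13.2635 17.7555] v=[-1.4705 0.1820 0.4827]

Answer: 4.4164 13.2635 17.7555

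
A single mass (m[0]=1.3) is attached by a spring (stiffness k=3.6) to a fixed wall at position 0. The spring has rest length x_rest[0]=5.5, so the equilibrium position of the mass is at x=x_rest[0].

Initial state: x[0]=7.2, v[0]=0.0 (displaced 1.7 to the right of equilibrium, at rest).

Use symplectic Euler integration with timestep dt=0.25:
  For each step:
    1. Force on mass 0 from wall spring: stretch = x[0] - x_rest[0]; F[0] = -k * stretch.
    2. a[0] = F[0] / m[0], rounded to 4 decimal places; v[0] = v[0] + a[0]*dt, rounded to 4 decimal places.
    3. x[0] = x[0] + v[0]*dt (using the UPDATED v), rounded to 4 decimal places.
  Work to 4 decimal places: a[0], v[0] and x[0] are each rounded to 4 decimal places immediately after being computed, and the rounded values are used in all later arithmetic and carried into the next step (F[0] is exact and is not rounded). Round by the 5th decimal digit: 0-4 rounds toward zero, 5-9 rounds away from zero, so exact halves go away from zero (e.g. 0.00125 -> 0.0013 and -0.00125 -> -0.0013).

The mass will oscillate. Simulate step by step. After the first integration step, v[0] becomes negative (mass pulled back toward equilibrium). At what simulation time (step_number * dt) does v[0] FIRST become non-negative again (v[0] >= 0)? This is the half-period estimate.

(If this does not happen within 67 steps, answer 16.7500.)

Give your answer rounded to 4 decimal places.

Step 0: x=[7.2000] v=[0.0000]
Step 1: x=[6.9058] v=[-1.1769]
Step 2: x=[6.3683] v=[-2.1502]
Step 3: x=[5.6805] v=[-2.7513]
Step 4: x=[4.9614] v=[-2.8763]
Step 5: x=[4.3356] v=[-2.5034]
Step 6: x=[3.9113] v=[-1.6973]
Step 7: x=[3.7620] v=[-0.5974]
Step 8: x=[3.9135] v=[0.6058]
First v>=0 after going negative at step 8, time=2.0000

Answer: 2.0000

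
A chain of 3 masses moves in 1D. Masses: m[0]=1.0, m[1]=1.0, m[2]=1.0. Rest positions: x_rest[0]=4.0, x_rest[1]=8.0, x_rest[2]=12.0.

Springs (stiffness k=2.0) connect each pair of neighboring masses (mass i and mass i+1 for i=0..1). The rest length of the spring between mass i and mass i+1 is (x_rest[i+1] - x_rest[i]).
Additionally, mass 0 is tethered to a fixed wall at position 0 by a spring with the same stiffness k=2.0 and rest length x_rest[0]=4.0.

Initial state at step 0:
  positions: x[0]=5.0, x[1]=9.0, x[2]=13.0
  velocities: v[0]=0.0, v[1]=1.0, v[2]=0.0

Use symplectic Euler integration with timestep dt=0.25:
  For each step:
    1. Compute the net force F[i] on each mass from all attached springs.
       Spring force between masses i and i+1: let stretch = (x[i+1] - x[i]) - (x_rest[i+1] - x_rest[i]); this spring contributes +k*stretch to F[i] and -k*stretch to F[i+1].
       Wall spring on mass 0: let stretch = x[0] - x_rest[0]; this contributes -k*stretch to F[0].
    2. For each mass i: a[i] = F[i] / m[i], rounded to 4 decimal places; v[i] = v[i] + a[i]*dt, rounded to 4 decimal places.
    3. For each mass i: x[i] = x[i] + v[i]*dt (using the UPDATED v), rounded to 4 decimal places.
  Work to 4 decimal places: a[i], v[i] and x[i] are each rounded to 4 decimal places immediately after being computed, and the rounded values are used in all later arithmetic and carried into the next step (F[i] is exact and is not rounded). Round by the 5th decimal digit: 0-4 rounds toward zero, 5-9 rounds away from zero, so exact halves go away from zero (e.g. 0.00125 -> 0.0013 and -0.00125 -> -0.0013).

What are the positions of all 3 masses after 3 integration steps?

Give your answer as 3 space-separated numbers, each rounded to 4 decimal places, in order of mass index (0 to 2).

Answer: 4.5059 9.4532 13.1114

Derivation:
Step 0: x=[5.0000 9.0000 13.0000] v=[0.0000 1.0000 0.0000]
Step 1: x=[4.8750 9.2500 13.0000] v=[-0.5000 1.0000 0.0000]
Step 2: x=[4.6875 9.4219 13.0313] v=[-0.7500 0.6875 0.1250]
Step 3: x=[4.5059 9.4532 13.1114] v=[-0.7266 0.1250 0.3203]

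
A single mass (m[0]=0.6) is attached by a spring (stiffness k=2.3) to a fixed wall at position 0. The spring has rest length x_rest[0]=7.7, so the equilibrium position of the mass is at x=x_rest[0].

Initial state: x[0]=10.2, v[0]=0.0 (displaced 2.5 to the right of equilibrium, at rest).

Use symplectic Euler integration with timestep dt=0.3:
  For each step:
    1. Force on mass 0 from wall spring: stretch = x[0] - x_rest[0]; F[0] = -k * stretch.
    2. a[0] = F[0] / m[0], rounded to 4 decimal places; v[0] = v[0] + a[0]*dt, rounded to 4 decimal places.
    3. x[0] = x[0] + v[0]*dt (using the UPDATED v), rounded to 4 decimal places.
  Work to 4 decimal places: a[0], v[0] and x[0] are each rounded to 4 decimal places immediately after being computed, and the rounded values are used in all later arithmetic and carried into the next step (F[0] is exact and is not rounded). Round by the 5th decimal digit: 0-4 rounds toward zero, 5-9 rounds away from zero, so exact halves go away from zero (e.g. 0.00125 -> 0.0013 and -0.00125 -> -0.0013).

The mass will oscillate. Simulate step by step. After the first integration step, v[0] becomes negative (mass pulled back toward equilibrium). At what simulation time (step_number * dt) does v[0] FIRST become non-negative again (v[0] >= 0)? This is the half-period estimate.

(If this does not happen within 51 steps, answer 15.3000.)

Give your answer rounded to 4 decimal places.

Step 0: x=[10.2000] v=[0.0000]
Step 1: x=[9.3375] v=[-2.8750]
Step 2: x=[7.9101] v=[-4.7581]
Step 3: x=[6.4102] v=[-4.9997]
Step 4: x=[5.3553] v=[-3.5164]
Step 5: x=[5.1093] v=[-0.8200]
Step 6: x=[5.7571] v=[2.1593]
First v>=0 after going negative at step 6, time=1.8000

Answer: 1.8000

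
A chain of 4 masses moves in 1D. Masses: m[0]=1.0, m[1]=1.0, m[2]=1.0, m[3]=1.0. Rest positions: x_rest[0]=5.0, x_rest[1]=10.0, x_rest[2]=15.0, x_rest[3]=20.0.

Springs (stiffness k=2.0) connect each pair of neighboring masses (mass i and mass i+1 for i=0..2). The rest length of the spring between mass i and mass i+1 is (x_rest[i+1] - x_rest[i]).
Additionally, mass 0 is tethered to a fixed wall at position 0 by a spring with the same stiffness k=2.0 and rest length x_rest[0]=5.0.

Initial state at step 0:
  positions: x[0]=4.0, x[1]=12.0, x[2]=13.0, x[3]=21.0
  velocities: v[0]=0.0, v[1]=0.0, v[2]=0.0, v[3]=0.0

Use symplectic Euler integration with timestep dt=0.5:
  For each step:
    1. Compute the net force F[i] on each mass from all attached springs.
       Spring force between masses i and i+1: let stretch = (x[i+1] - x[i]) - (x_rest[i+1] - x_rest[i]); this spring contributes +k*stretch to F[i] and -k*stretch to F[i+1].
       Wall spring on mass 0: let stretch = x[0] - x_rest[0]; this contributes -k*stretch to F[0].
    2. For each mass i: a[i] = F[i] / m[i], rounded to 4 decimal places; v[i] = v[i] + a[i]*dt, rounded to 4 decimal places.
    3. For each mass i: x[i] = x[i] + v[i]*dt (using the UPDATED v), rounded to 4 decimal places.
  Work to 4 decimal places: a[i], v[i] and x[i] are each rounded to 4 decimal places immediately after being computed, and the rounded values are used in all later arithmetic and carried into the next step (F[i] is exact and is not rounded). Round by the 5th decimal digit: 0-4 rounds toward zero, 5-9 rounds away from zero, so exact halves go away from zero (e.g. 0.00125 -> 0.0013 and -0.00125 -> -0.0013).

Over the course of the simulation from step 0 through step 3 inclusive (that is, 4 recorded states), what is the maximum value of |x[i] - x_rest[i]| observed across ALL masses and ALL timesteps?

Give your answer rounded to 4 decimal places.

Answer: 2.5000

Derivation:
Step 0: x=[4.0000 12.0000 13.0000 21.0000] v=[0.0000 0.0000 0.0000 0.0000]
Step 1: x=[6.0000 8.5000 16.5000 19.5000] v=[4.0000 -7.0000 7.0000 -3.0000]
Step 2: x=[6.2500 7.7500 17.5000 19.0000] v=[0.5000 -1.5000 2.0000 -1.0000]
Step 3: x=[4.1250 11.1250 14.3750 20.2500] v=[-4.2500 6.7500 -6.2500 2.5000]
Max displacement = 2.5000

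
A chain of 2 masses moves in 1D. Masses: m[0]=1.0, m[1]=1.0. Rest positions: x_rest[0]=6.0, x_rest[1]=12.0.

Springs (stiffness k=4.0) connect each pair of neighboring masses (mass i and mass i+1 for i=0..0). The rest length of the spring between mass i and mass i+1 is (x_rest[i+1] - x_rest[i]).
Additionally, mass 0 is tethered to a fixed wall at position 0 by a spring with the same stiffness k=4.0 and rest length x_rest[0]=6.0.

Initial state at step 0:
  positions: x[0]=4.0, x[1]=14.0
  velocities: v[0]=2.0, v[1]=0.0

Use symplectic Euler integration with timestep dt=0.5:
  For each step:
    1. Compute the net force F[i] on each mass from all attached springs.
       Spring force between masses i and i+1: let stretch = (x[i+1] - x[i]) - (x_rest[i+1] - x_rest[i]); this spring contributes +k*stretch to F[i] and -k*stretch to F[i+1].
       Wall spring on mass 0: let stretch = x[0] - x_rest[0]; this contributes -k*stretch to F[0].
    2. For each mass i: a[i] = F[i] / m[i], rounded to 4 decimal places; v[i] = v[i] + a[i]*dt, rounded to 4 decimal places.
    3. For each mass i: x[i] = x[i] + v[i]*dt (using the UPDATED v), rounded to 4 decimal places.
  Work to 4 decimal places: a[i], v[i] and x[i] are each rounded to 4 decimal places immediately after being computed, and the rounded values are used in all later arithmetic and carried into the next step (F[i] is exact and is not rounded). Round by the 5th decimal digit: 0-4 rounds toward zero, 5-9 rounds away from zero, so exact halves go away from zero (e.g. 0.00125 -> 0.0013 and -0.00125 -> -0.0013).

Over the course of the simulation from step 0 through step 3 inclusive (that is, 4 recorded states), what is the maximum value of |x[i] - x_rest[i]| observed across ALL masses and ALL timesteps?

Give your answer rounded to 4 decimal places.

Answer: 5.0000

Derivation:
Step 0: x=[4.0000 14.0000] v=[2.0000 0.0000]
Step 1: x=[11.0000 10.0000] v=[14.0000 -8.0000]
Step 2: x=[6.0000 13.0000] v=[-10.0000 6.0000]
Step 3: x=[2.0000 15.0000] v=[-8.0000 4.0000]
Max displacement = 5.0000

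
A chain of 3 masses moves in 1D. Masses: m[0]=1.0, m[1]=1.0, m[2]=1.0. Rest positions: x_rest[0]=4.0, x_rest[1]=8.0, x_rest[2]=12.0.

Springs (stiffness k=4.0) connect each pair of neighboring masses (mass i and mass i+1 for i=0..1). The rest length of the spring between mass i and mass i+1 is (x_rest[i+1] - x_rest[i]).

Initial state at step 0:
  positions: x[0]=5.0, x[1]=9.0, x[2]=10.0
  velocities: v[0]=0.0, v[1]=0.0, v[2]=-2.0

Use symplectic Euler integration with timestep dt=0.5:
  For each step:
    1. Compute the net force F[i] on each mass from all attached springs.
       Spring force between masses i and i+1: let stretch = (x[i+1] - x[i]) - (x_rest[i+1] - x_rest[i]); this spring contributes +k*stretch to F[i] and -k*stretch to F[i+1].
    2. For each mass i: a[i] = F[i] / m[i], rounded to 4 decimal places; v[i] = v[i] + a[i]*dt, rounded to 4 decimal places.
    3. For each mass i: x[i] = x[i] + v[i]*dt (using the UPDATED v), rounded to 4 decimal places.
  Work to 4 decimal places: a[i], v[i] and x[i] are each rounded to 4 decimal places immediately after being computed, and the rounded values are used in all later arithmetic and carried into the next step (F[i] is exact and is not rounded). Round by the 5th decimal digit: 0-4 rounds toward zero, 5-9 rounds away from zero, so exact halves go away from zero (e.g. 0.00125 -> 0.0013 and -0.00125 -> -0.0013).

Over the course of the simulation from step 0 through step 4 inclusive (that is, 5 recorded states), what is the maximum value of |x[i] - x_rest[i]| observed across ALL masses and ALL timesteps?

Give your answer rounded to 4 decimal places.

Answer: 3.0000

Derivation:
Step 0: x=[5.0000 9.0000 10.0000] v=[0.0000 0.0000 -2.0000]
Step 1: x=[5.0000 6.0000 12.0000] v=[0.0000 -6.0000 4.0000]
Step 2: x=[2.0000 8.0000 12.0000] v=[-6.0000 4.0000 0.0000]
Step 3: x=[1.0000 8.0000 12.0000] v=[-2.0000 0.0000 0.0000]
Step 4: x=[3.0000 5.0000 12.0000] v=[4.0000 -6.0000 0.0000]
Max displacement = 3.0000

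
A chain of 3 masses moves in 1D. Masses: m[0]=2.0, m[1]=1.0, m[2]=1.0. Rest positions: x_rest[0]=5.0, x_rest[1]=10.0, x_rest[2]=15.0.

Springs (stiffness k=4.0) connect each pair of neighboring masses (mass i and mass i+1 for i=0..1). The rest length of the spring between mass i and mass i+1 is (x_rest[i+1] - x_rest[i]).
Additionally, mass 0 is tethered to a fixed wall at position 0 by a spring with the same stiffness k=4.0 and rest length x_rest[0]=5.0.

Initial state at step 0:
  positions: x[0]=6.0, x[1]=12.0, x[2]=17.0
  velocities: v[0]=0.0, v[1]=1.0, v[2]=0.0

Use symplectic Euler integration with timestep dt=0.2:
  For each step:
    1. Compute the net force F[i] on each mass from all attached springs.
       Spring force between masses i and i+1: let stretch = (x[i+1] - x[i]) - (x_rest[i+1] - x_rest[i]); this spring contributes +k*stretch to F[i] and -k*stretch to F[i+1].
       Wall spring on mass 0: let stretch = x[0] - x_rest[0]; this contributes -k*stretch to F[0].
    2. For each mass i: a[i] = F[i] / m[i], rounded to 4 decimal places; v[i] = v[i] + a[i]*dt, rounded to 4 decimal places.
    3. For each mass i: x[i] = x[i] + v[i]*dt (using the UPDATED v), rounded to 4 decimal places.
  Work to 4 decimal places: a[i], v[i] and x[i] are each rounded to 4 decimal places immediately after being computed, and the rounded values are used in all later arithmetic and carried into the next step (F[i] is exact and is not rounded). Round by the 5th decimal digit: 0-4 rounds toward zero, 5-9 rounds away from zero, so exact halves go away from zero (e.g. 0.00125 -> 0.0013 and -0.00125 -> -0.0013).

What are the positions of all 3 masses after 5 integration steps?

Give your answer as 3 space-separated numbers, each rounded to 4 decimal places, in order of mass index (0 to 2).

Answer: 5.8852 11.0636 16.7704

Derivation:
Step 0: x=[6.0000 12.0000 17.0000] v=[0.0000 1.0000 0.0000]
Step 1: x=[6.0000 12.0400 17.0000] v=[0.0000 0.2000 0.0000]
Step 2: x=[6.0032 11.9072 17.0064] v=[0.0160 -0.6640 0.0320]
Step 3: x=[5.9985 11.6456 16.9969] v=[-0.0237 -1.3078 -0.0474]
Step 4: x=[5.9656 11.3367 16.9312] v=[-0.1643 -1.5444 -0.3284]
Step 5: x=[5.8852 11.0636 16.7704] v=[-0.4021 -1.3657 -0.8040]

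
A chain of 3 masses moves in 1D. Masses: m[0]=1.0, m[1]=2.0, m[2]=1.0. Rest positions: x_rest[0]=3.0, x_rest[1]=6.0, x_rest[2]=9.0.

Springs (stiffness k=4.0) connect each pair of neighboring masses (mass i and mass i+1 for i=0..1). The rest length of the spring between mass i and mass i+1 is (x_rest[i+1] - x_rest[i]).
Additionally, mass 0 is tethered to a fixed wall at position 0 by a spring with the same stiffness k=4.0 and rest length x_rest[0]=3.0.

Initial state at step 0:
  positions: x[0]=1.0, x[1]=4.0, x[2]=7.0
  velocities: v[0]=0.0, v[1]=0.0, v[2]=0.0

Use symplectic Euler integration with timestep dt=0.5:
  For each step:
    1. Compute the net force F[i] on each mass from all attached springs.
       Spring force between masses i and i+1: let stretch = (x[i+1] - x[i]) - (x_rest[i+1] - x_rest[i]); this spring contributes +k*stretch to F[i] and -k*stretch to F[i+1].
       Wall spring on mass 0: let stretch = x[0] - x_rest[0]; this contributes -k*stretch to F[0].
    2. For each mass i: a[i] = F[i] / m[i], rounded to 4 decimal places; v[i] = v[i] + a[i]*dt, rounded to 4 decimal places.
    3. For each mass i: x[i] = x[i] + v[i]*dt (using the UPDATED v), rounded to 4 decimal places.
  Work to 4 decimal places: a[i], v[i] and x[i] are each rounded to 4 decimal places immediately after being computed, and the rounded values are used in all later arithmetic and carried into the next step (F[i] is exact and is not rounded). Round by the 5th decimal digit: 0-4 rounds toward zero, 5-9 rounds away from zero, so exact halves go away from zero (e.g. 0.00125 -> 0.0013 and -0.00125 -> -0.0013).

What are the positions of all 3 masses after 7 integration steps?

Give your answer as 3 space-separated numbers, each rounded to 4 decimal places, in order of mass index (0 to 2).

Step 0: x=[1.0000 4.0000 7.0000] v=[0.0000 0.0000 0.0000]
Step 1: x=[3.0000 4.0000 7.0000] v=[4.0000 0.0000 0.0000]
Step 2: x=[3.0000 5.0000 7.0000] v=[0.0000 2.0000 0.0000]
Step 3: x=[2.0000 6.0000 8.0000] v=[-2.0000 2.0000 2.0000]
Step 4: x=[3.0000 6.0000 10.0000] v=[2.0000 0.0000 4.0000]
Step 5: x=[4.0000 6.5000 11.0000] v=[2.0000 1.0000 2.0000]
Step 6: x=[3.5000 8.0000 10.5000] v=[-1.0000 3.0000 -1.0000]
Step 7: x=[4.0000 8.5000 10.5000] v=[1.0000 1.0000 0.0000]

Answer: 4.0000 8.5000 10.5000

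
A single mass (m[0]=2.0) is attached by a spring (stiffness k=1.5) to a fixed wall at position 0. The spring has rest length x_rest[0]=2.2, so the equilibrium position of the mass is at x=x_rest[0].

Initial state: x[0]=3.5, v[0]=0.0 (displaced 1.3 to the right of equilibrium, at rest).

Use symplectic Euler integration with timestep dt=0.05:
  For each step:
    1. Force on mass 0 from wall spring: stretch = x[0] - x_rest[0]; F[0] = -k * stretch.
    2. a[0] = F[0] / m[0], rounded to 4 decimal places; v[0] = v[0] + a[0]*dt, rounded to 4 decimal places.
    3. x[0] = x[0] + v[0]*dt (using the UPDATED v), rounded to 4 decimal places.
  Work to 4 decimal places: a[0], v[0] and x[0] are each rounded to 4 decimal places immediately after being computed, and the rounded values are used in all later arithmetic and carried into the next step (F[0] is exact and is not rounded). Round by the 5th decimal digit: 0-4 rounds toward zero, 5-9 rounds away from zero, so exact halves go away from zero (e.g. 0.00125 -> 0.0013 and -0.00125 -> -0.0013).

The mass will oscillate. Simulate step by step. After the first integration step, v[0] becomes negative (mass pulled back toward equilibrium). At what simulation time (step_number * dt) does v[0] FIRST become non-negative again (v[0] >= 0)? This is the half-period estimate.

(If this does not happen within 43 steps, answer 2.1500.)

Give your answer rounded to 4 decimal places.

Step 0: x=[3.5000] v=[0.0000]
Step 1: x=[3.4976] v=[-0.0488]
Step 2: x=[3.4927] v=[-0.0975]
Step 3: x=[3.4854] v=[-0.1460]
Step 4: x=[3.4757] v=[-0.1942]
Step 5: x=[3.4636] v=[-0.2420]
Step 6: x=[3.4491] v=[-0.2894]
Step 7: x=[3.4323] v=[-0.3362]
Step 8: x=[3.4132] v=[-0.3824]
Step 9: x=[3.3918] v=[-0.4279]
Step 10: x=[3.3682] v=[-0.4726]
Step 11: x=[3.3424] v=[-0.5164]
Step 12: x=[3.3144] v=[-0.5592]
Step 13: x=[3.2844] v=[-0.6010]
Step 14: x=[3.2523] v=[-0.6417]
Step 15: x=[3.2182] v=[-0.6812]
Step 16: x=[3.1822] v=[-0.7194]
Step 17: x=[3.1444] v=[-0.7562]
Step 18: x=[3.1048] v=[-0.7916]
Step 19: x=[3.0635] v=[-0.8255]
Step 20: x=[3.0206] v=[-0.8579]
Step 21: x=[2.9762] v=[-0.8887]
Step 22: x=[2.9303] v=[-0.9178]
Step 23: x=[2.8830] v=[-0.9452]
Step 24: x=[2.8345] v=[-0.9708]
Step 25: x=[2.7848] v=[-0.9946]
Step 26: x=[2.7340] v=[-1.0165]
Step 27: x=[2.6822] v=[-1.0365]
Step 28: x=[2.6295] v=[-1.0546]
Step 29: x=[2.5760] v=[-1.0707]
Step 30: x=[2.5218] v=[-1.0848]
Step 31: x=[2.4670] v=[-1.0969]
Step 32: x=[2.4117] v=[-1.1069]
Step 33: x=[2.3560] v=[-1.1148]
Step 34: x=[2.3000] v=[-1.1207]
Step 35: x=[2.2438] v=[-1.1245]
Step 36: x=[2.1875] v=[-1.1261]
Step 37: x=[2.1312] v=[-1.1256]
Step 38: x=[2.0751] v=[-1.1230]
Step 39: x=[2.0192] v=[-1.1183]
Step 40: x=[1.9636] v=[-1.1115]
Step 41: x=[1.9085] v=[-1.1026]
Step 42: x=[1.8539] v=[-1.0917]
Step 43: x=[1.8000] v=[-1.0787]
v[0] did not become non-negative within 43 steps; using fallback time=2.1500

Answer: 2.1500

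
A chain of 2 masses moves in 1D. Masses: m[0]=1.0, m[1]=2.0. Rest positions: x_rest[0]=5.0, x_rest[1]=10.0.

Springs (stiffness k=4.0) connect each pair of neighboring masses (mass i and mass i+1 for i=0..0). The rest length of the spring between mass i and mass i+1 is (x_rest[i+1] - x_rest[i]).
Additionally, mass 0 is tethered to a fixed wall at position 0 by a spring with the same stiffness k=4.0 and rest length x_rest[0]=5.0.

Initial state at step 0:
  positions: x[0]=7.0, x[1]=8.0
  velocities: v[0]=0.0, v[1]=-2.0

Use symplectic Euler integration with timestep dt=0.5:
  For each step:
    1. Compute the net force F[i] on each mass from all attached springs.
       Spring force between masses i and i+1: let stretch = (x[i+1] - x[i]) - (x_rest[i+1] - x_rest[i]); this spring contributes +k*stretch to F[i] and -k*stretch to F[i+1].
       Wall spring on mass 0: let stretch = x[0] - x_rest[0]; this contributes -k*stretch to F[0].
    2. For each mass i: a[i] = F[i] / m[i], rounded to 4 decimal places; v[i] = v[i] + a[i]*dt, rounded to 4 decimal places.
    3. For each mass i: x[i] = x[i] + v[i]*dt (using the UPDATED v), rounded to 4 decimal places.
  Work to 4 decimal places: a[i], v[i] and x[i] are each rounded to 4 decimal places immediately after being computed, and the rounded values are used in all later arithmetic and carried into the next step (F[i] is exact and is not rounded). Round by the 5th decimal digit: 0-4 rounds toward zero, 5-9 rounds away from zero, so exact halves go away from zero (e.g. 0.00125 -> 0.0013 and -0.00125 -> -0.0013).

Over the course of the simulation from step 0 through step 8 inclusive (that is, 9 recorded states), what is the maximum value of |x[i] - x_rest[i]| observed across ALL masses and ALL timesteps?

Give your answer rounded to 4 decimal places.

Answer: 4.5313

Derivation:
Step 0: x=[7.0000 8.0000] v=[0.0000 -2.0000]
Step 1: x=[1.0000 9.0000] v=[-12.0000 2.0000]
Step 2: x=[2.0000 8.5000] v=[2.0000 -1.0000]
Step 3: x=[7.5000 7.2500] v=[11.0000 -2.5000]
Step 4: x=[5.2500 8.6250] v=[-4.5000 2.7500]
Step 5: x=[1.1250 10.8125] v=[-8.2500 4.3750]
Step 6: x=[5.5625 10.6563] v=[8.8750 -0.3125]
Step 7: x=[9.5313 10.4532] v=[7.9376 -0.4063]
Step 8: x=[4.8907 12.2891] v=[-9.2812 3.6718]
Max displacement = 4.5313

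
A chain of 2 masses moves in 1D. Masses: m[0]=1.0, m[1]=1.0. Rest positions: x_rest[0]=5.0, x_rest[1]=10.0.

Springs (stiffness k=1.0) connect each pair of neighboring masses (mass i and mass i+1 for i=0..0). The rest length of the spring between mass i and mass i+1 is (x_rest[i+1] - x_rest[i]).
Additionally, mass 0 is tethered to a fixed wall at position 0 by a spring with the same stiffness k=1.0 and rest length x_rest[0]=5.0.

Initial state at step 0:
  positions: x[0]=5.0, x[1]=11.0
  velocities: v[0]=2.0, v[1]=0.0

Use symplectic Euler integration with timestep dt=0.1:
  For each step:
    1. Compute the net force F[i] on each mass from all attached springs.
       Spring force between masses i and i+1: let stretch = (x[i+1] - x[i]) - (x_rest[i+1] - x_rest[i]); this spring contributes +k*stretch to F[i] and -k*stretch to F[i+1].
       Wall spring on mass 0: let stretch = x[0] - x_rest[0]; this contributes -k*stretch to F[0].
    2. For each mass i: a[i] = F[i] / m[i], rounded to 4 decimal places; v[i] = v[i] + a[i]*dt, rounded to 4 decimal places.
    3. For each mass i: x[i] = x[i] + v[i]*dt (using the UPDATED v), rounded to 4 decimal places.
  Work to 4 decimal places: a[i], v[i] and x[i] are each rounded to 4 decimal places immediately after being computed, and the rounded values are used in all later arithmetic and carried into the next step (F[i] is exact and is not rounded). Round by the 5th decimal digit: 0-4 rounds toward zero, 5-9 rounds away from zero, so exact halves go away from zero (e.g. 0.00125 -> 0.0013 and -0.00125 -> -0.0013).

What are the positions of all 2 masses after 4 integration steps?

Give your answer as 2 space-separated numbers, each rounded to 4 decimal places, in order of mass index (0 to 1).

Step 0: x=[5.0000 11.0000] v=[2.0000 0.0000]
Step 1: x=[5.2100 10.9900] v=[2.1000 -0.1000]
Step 2: x=[5.4257 10.9722] v=[2.1570 -0.1780]
Step 3: x=[5.6426 10.9489] v=[2.1691 -0.2327]
Step 4: x=[5.8562 10.9226] v=[2.1355 -0.2633]

Answer: 5.8562 10.9226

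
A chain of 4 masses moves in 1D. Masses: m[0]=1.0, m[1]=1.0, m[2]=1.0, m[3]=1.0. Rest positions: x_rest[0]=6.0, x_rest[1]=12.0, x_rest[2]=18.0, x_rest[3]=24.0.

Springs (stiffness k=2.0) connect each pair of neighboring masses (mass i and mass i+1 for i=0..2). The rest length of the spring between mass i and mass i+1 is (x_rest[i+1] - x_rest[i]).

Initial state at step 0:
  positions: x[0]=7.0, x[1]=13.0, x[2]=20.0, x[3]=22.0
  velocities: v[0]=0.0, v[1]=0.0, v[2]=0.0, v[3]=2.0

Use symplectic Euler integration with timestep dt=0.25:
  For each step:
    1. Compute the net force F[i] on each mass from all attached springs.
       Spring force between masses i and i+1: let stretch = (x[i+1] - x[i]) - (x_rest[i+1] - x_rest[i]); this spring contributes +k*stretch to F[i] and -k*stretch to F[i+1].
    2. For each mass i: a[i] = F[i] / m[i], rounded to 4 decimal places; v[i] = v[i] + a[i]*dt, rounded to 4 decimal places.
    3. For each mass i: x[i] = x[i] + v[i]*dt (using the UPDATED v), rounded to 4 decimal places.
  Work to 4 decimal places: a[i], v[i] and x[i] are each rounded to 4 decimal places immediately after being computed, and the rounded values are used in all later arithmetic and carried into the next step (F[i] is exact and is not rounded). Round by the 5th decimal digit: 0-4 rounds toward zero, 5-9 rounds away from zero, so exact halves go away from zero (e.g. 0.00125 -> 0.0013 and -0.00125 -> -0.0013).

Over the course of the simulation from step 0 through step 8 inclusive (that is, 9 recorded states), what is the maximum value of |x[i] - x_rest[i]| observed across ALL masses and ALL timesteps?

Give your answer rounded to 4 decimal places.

Step 0: x=[7.0000 13.0000 20.0000 22.0000] v=[0.0000 0.0000 0.0000 2.0000]
Step 1: x=[7.0000 13.1250 19.3750 23.0000] v=[0.0000 0.5000 -2.5000 4.0000]
Step 2: x=[7.0156 13.2656 18.4219 24.2969] v=[0.0625 0.5625 -3.8125 5.1875]
Step 3: x=[7.0625 13.2695 17.5586 25.6094] v=[0.1875 0.0157 -3.4532 5.2500]
Step 4: x=[7.1353 13.0337 17.1655 26.6656] v=[0.2910 -0.9433 -1.5724 4.2246]
Step 5: x=[7.1954 12.5771 17.4435 27.2843] v=[0.2402 -1.8266 1.1118 2.4746]
Step 6: x=[7.1782 12.0560 18.3433 27.4229] v=[-0.0690 -2.0843 3.5990 0.5542]
Step 7: x=[7.0207 11.7111 19.5921 27.1765] v=[-0.6301 -1.3796 4.9952 -0.9856]
Step 8: x=[6.6995 11.7650 20.8038 26.7321] v=[-1.2849 0.2157 4.8469 -1.7778]
Max displacement = 3.4229

Answer: 3.4229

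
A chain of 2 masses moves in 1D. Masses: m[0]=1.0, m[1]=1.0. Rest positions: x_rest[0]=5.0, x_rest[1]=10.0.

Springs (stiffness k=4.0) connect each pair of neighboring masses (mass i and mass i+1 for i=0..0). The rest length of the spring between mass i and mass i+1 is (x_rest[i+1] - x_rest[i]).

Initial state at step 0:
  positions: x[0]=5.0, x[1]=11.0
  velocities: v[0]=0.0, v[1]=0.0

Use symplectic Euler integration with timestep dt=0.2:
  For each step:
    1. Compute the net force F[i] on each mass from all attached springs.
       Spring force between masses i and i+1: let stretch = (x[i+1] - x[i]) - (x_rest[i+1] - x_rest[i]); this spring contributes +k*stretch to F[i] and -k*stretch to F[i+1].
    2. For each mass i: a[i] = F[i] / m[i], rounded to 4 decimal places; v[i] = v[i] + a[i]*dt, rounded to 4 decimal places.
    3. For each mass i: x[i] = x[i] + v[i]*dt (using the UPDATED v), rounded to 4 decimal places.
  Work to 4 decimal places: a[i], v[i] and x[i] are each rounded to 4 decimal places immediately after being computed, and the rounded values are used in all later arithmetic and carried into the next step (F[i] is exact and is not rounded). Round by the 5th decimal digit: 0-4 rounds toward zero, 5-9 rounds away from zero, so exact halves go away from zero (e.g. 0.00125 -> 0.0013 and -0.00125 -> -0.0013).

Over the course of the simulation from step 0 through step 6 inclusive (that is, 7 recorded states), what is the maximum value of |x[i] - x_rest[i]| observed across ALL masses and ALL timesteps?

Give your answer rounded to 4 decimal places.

Answer: 1.0213

Derivation:
Step 0: x=[5.0000 11.0000] v=[0.0000 0.0000]
Step 1: x=[5.1600 10.8400] v=[0.8000 -0.8000]
Step 2: x=[5.4288 10.5712] v=[1.3440 -1.3440]
Step 3: x=[5.7204 10.2796] v=[1.4579 -1.4579]
Step 4: x=[5.9415 10.0585] v=[1.1053 -1.1053]
Step 5: x=[6.0213 9.9787] v=[0.3989 -0.3989]
Step 6: x=[5.9343 10.0657] v=[-0.4352 0.4352]
Max displacement = 1.0213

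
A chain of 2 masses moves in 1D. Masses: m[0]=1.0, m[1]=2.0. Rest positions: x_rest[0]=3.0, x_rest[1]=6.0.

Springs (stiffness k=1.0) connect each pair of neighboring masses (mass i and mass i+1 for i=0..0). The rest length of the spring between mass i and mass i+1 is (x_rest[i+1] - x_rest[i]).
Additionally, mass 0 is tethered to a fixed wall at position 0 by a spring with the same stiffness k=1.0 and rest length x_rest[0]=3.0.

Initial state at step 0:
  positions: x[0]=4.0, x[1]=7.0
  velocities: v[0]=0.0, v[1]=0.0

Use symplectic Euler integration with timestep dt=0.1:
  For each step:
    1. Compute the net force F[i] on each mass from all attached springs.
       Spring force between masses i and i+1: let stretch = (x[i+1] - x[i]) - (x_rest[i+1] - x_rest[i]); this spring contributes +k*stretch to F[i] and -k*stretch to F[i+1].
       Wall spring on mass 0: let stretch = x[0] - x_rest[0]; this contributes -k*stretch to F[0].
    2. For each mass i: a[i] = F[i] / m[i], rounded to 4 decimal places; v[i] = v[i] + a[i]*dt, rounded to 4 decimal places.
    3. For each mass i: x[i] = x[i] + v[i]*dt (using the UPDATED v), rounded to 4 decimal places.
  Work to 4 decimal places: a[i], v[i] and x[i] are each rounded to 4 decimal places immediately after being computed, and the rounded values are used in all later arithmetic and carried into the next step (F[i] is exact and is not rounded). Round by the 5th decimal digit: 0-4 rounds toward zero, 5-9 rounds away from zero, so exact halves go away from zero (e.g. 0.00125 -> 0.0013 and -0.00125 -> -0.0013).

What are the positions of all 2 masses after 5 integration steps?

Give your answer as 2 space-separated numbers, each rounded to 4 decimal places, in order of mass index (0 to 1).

Answer: 3.8569 6.9983

Derivation:
Step 0: x=[4.0000 7.0000] v=[0.0000 0.0000]
Step 1: x=[3.9900 7.0000] v=[-0.1000 0.0000]
Step 2: x=[3.9702 7.0000] v=[-0.1980 -0.0005]
Step 3: x=[3.9410 6.9998] v=[-0.2920 -0.0020]
Step 4: x=[3.9030 6.9993] v=[-0.3802 -0.0049]
Step 5: x=[3.8569 6.9983] v=[-0.4609 -0.0097]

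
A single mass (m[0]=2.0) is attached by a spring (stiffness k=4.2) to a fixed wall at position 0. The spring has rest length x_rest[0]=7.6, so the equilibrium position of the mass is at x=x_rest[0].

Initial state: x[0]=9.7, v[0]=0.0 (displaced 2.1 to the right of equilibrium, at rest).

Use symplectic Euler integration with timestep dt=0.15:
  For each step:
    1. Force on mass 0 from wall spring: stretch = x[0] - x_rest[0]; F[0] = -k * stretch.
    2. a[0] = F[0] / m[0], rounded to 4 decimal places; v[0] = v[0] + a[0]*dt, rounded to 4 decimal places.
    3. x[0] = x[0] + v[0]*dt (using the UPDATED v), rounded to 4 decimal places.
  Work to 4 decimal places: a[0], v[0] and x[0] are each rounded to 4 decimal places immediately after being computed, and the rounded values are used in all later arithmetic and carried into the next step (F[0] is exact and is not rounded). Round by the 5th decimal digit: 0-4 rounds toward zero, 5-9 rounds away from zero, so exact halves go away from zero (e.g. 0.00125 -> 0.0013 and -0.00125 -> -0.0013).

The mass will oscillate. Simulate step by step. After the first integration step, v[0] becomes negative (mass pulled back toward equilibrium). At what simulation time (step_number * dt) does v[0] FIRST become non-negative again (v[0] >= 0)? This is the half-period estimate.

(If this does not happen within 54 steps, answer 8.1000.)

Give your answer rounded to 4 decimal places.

Answer: 2.2500

Derivation:
Step 0: x=[9.7000] v=[0.0000]
Step 1: x=[9.6008] v=[-0.6615]
Step 2: x=[9.4070] v=[-1.2918]
Step 3: x=[9.1279] v=[-1.8610]
Step 4: x=[8.7766] v=[-2.3423]
Step 5: x=[8.3697] v=[-2.7129]
Step 6: x=[7.9264] v=[-2.9554]
Step 7: x=[7.4677] v=[-3.0582]
Step 8: x=[7.0152] v=[-3.0165]
Step 9: x=[6.5904] v=[-2.8323]
Step 10: x=[6.2133] v=[-2.5143]
Step 11: x=[5.9017] v=[-2.0775]
Step 12: x=[5.6703] v=[-1.5425]
Step 13: x=[5.5301] v=[-0.9346]
Step 14: x=[5.4877] v=[-0.2826]
Step 15: x=[5.5451] v=[0.3828]
First v>=0 after going negative at step 15, time=2.2500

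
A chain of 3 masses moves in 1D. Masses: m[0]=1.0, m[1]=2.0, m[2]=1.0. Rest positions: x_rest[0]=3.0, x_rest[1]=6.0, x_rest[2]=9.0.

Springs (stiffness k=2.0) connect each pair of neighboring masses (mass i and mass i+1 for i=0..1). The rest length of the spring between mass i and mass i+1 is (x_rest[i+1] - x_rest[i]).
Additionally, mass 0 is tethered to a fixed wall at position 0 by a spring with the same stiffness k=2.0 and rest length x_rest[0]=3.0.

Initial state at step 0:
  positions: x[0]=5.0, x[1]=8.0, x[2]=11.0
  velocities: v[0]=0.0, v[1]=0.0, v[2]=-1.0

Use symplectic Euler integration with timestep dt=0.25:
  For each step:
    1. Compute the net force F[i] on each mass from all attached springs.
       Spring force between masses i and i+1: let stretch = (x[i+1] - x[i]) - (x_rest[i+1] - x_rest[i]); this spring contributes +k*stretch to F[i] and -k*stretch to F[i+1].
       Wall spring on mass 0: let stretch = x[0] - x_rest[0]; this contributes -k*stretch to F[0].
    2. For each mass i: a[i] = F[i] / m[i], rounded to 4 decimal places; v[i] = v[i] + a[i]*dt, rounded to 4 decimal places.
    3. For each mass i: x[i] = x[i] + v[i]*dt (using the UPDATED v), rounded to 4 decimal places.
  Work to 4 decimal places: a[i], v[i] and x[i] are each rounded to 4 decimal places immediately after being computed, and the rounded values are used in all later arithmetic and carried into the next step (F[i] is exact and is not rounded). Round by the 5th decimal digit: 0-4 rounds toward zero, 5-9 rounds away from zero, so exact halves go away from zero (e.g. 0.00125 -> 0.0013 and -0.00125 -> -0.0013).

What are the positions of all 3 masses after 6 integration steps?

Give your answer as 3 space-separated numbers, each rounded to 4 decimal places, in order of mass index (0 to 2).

Answer: 2.7851 6.9564 10.1829

Derivation:
Step 0: x=[5.0000 8.0000 11.0000] v=[0.0000 0.0000 -1.0000]
Step 1: x=[4.7500 8.0000 10.7500] v=[-1.0000 0.0000 -1.0000]
Step 2: x=[4.3125 7.9688 10.5313] v=[-1.7500 -0.1250 -0.8750]
Step 3: x=[3.7930 7.8692 10.3672] v=[-2.0781 -0.3985 -0.6563]
Step 4: x=[3.3089 7.6709 10.2659] v=[-1.9365 -0.7931 -0.4053]
Step 5: x=[2.9564 7.3622 10.2152] v=[-1.4100 -1.2349 -0.2028]
Step 6: x=[2.7851 6.9564 10.1829] v=[-0.6853 -1.6231 -0.1293]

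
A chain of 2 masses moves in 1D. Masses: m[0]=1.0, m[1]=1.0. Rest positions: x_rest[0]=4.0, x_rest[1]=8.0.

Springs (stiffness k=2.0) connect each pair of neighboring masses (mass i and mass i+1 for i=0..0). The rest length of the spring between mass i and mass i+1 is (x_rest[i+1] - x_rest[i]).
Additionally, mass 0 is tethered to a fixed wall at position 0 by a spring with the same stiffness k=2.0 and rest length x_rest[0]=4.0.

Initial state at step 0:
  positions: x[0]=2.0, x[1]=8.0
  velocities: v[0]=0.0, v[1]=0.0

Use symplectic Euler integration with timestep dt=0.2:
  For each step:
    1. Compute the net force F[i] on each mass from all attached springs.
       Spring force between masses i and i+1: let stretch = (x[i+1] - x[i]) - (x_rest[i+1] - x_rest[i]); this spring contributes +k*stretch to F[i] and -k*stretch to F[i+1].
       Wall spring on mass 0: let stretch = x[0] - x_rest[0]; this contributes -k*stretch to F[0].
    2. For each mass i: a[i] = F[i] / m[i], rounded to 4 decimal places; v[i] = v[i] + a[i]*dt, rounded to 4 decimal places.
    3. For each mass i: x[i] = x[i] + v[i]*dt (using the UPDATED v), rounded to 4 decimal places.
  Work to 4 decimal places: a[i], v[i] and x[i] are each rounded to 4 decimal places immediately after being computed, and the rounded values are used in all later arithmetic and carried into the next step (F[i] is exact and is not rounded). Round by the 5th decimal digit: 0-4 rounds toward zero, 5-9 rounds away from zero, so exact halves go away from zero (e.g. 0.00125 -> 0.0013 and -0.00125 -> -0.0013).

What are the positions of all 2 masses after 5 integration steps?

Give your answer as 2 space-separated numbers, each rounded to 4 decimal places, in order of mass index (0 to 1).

Step 0: x=[2.0000 8.0000] v=[0.0000 0.0000]
Step 1: x=[2.3200 7.8400] v=[1.6000 -0.8000]
Step 2: x=[2.8960 7.5584] v=[2.8800 -1.4080]
Step 3: x=[3.6133 7.2238] v=[3.5866 -1.6730]
Step 4: x=[4.3304 6.9204] v=[3.5855 -1.5172]
Step 5: x=[4.9083 6.7298] v=[2.8893 -0.9532]

Answer: 4.9083 6.7298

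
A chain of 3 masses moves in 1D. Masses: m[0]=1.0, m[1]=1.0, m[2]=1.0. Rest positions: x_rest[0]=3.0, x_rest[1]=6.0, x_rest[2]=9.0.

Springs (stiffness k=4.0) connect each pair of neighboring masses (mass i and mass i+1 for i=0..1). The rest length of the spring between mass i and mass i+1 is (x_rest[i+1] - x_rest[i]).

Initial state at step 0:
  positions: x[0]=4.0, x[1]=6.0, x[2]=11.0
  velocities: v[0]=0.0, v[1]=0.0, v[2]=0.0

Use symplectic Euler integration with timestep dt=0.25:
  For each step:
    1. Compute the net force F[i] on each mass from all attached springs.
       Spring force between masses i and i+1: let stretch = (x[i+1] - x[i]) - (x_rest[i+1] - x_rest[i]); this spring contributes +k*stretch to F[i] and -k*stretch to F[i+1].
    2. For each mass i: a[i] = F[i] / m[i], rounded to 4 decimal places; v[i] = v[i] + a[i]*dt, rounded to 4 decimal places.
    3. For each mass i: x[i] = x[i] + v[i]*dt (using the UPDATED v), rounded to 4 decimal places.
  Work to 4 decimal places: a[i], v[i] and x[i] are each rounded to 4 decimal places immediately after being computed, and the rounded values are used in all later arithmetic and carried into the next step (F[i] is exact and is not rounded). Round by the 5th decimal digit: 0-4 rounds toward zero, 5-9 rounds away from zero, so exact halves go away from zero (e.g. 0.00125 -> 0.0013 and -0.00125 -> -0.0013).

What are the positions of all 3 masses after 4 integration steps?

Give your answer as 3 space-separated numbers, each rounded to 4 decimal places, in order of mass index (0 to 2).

Step 0: x=[4.0000 6.0000 11.0000] v=[0.0000 0.0000 0.0000]
Step 1: x=[3.7500 6.7500 10.5000] v=[-1.0000 3.0000 -2.0000]
Step 2: x=[3.5000 7.6875 9.8125] v=[-1.0000 3.7500 -2.7500]
Step 3: x=[3.5469 8.1094 9.3438] v=[0.1875 1.6875 -1.8750]
Step 4: x=[3.9844 7.6993 9.3165] v=[1.7500 -1.6406 -0.1094]

Answer: 3.9844 7.6993 9.3165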